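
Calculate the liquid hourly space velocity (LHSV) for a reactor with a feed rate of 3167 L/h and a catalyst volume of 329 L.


LHSV = volumetric feed rate / catalyst volume
= 3167 L/h / 329 L
= 9.626 h^-1

9.626 h^-1


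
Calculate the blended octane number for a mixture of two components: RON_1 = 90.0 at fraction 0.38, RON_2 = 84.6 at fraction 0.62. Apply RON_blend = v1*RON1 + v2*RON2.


Linear blending: RON_blend = sum(vi * RONi)
Contribution 1: 0.38 * 90.0 = 34.2
Contribution 2: 0.62 * 84.6 = 52.452
RON_blend = 34.2 + 52.452 = 86.652

86.652


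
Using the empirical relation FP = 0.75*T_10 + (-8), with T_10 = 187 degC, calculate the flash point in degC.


FP = 0.75 * 187 + (-8) = 132.25

132.25 degC


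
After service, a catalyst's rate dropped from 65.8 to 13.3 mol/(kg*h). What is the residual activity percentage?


Activity (%) = (rate_used / rate_fresh) * 100
rate_used = 13.3, rate_fresh = 65.8
= (13.3 / 65.8) * 100
= 0.2021 * 100 = 20.21

20.21 %


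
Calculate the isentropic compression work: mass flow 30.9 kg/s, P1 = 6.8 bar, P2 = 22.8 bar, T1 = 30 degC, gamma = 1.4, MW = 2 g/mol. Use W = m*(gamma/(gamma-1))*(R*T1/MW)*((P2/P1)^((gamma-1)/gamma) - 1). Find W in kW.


Isentropic work: W = m*(gamma/(gamma-1))*(R*T1/MW)*((P2/P1)^((gamma-1)/gamma) - 1)
T1 = 30 + 273.15 = 303.15 K
Pressure ratio = 22.8 / 6.8 = 3.35294
Exponent = (1.4 - 1)/1.4 = 0.285714
(P2/P1)^exp - 1 = 3.35294^0.285714 - 1 = 0.412933
W = 30.9 * 1.4 / 0.4 * 8.314 * 303.15 / 2 * 0.412933 = 56280

56280 kW


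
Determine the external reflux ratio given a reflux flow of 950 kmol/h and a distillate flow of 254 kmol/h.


Reflux ratio definition: R = L / D (liquid returned / distillate withdrawn)
L = 950 kmol/h, D = 254 kmol/h
R = 950 / 254 = 3.740

3.740


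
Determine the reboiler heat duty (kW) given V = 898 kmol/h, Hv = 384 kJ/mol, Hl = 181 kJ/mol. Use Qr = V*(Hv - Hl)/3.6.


Qr = 898 * (384 - 181) / 3.6 = 898 * 203 / 3.6 = 50640

50640 kW


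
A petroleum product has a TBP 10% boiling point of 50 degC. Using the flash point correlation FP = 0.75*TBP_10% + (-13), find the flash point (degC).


FP = 0.75 * 50 + (-13) = 24.5

24.5 degC


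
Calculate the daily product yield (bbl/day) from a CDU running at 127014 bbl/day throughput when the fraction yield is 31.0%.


Crude throughput = 127014 bbl/day
Fraction yield = 31.0%
yield = throughput * fraction / 100
yield = 127014 * 31.0 / 100 = 39374.34

39374.34 bbl/day


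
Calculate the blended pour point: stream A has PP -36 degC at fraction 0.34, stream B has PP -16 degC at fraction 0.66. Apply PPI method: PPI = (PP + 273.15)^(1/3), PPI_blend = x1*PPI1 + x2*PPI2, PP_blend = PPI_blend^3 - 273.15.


PPI_1 = (-36 + 273.15)^(1/3) = 6.189768
PPI_2 = (-16 + 273.15)^(1/3) = 6.359098
PPI_blend = 0.34 * 6.189768 + 0.66 * 6.359098 = 6.301526
PP_blend = 6.301526^3 - 273.15 = 250.2287 - 273.15 = -22.92

-22.92 degC


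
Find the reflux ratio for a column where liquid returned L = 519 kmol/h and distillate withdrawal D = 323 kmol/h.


Reflux ratio definition: R = L / D (liquid returned / distillate withdrawn)
L = 519 kmol/h, D = 323 kmol/h
R = 519 / 323 = 1.607

1.607


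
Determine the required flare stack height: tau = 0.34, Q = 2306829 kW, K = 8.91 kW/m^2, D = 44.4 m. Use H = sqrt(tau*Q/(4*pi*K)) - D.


tau*Q/(4*pi*K) = 0.34 * 2306829 / (4 * pi * 8.91) = 7004.98
sqrt(7004.98) = 83.6958
H = 83.6958 - 44.4 = 39.30

39.30 m


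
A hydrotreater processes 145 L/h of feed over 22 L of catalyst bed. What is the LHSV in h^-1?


LHSV = volumetric feed rate / catalyst volume
= 145 L/h / 22 L
= 6.591 h^-1

6.591 h^-1


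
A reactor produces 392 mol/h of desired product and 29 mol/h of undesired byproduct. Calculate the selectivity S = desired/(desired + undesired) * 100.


Selectivity = desired / (desired + undesired) * 100
Total products = 392 + 29 = 421 mol/h
S = 392 / 421 * 100
= 0.9311 * 100
= 93.11 %

93.11 %


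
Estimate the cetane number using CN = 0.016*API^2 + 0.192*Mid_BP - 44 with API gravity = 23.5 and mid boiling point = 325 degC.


CN = 0.016 * 23.5^2 + 0.192 * 325 - 44
CN = 8.836 + 62.4 - 44 = 27.236

27.236


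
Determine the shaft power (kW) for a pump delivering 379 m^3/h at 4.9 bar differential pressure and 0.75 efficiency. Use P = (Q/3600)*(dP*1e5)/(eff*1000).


Q = 379 / 3600 = 0.105278 m^3/s
P = 0.105278 * (4.9 * 1e5) / 0.75 / 1000 = 68.78

68.78 kW


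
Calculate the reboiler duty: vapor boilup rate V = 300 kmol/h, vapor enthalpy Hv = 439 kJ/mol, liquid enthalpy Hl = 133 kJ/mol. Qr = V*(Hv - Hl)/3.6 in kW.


Qr = 300 * (439 - 133) / 3.6 = 300 * 306 / 3.6 = 25500

25500 kW


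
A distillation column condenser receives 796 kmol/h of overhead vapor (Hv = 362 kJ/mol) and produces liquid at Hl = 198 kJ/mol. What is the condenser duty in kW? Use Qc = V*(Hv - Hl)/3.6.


Qc = 796 * (362 - 198) / 3.6 = 796 * 164 / 3.6 = 36260

36260 kW


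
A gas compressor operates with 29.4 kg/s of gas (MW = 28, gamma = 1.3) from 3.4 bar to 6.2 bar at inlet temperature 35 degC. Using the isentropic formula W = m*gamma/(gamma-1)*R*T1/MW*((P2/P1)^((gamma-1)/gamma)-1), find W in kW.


Isentropic work: W = m*(gamma/(gamma-1))*(R*T1/MW)*((P2/P1)^((gamma-1)/gamma) - 1)
T1 = 35 + 273.15 = 308.15 K
Pressure ratio = 6.2 / 3.4 = 1.82353
Exponent = (1.3 - 1)/1.3 = 0.230769
(P2/P1)^exp - 1 = 1.82353^0.230769 - 1 = 0.148711
W = 29.4 * 1.3 / 0.3 * 8.314 * 308.15 / 28 * 0.148711 = 1734

1734 kW


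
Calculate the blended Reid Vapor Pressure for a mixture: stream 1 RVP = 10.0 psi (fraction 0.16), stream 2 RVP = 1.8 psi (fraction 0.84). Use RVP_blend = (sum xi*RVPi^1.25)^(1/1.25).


Chevron index: RVP_blend = (sum xi*RVPi^1.25)^(1/1.25)
RVP^1.25 terms: 0.16 * 10.0^1.25 + 0.84 * 1.8^1.25 = 4.59658
RVP_blend = 4.59658^(1/1.25) = 3.388

3.388 psi


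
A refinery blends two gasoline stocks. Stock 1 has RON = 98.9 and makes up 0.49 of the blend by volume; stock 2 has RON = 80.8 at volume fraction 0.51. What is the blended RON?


Linear blending: RON_blend = sum(vi * RONi)
Contribution 1: 0.49 * 98.9 = 48.461
Contribution 2: 0.51 * 80.8 = 41.208
RON_blend = 48.461 + 41.208 = 89.669

89.669


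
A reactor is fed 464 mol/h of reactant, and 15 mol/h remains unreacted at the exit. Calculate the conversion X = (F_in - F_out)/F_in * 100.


X = (F_in - F_out) / F_in * 100
Moles reacted = 464 - 15 = 449
X = 449 / 464 * 100
= 0.9677 * 100
= 96.77 %

96.77 %


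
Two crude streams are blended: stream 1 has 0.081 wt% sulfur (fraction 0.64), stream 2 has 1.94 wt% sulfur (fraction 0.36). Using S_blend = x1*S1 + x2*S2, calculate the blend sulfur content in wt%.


Linear sulfur blending: S_blend = x1*S1 + x2*S2
Contribution 1: 0.64 * 0.081 = 0.05184 wt%
Contribution 2: 0.36 * 1.94 = 0.6984 wt%
S_blend = 0.05184 + 0.6984 = 0.75024

0.75024 wt%


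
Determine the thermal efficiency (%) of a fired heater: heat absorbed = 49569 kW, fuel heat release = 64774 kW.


Furnace efficiency = Q_absorbed / Q_fuel * 100
= 49569 / 64774 * 100 = 76.53

76.53 %


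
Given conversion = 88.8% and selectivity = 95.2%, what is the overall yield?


Overall yield = conversion (%) * selectivity (%) / 100
Conversion = 88.8%, Selectivity = 95.2%
Y = 88.8 * 95.2 / 100
= 84.5376 %

84.5376 %


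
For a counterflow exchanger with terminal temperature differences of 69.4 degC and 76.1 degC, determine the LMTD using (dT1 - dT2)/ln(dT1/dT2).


LMTD = (dT1 - dT2) / ln(dT1/dT2)
= (69.4 - 76.1) / ln(69.4 / 76.1) = -6.7 / -0.0921614 = 72.70

72.70 degC


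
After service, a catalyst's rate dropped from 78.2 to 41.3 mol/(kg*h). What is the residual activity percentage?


Activity (%) = (rate_used / rate_fresh) * 100
rate_used = 41.3, rate_fresh = 78.2
= (41.3 / 78.2) * 100
= 0.5281 * 100 = 52.81

52.81 %


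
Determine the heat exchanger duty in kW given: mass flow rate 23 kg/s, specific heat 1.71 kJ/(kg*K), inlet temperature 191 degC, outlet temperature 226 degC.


Q = m_dot * cp * delta_T
delta_T = 226 - 191 = 35 K
Q = 23 * 1.71 * 35
= 39.33 * 35
= 1376.55 kW

1376.55 kW


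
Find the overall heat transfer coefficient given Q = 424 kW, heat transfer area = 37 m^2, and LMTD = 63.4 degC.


From Q = U*A*LMTD, U = Q / (A * LMTD)
U = 424 / (37 * 63.4) = 424 / 2345.8 = 0.1807

0.1807 kW/(m^2*K)


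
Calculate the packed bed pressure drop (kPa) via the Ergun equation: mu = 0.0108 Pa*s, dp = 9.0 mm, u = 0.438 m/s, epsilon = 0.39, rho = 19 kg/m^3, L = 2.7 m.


dp = 9.0 mm = 0.009 m
Viscous term = 150*0.0108*0.438*(1-0.39)^2 / (0.009^2*0.39^3) = 54950.3
Inertial term = 1.75*19*0.438^2*(1-0.39) / (0.009*0.39^3) = 7288.42
dP/L = 54950.3 + 7288.42 = 62238.7 Pa/m
dP = 62238.7 * 2.7 / 1000 = 168.0 kPa

168.0 kPa


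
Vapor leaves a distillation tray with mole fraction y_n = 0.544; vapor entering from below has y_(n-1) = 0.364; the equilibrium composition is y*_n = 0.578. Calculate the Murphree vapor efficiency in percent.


Murphree vapor efficiency: EMV = (y_n - y_(n-1)) / (y*_n - y_(n-1)) * 100
EMV = (0.544 - 0.364) / (0.578 - 0.364) * 100 = 0.18 / 0.214 * 100 = 84.11

84.11 %


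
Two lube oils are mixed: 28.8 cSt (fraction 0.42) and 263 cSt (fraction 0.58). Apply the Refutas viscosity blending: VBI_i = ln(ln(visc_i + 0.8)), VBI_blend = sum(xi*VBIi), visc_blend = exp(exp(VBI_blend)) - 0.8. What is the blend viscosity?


Refutas method: VBN_i = 14.534*ln(ln(visc_i + 0.8)) + 10.975, blended linearly by mass fraction; since VBN is linear in VBI_i = ln(ln(visc_i + 0.8)) and the fractions sum to 1, blend VBI directly: visc = exp(exp(VBI_blend)) - 0.8
VBI_1 = ln(ln(28.8 + 0.8)) = 1.22017
VBI_2 = ln(ln(263 + 0.8)) = 1.71833
VBI_blend = 0.42 * 1.22017 + 0.58 * 1.71833 = 1.5091
visc_blend = exp(exp(1.5091)) - 0.8 = 91.28

91.28 cSt


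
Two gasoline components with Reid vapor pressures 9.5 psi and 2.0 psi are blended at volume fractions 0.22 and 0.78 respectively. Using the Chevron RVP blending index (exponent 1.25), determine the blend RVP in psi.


Chevron index: RVP_blend = (sum xi*RVPi^1.25)^(1/1.25)
RVP^1.25 terms: 0.22 * 9.5^1.25 + 0.78 * 2.0^1.25 = 5.52441
RVP_blend = 5.52441^(1/1.25) = 3.925

3.925 psi


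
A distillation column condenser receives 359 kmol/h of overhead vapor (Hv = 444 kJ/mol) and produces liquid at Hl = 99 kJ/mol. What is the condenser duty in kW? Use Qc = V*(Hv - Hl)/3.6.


Qc = 359 * (444 - 99) / 3.6 = 359 * 345 / 3.6 = 34400

34400 kW


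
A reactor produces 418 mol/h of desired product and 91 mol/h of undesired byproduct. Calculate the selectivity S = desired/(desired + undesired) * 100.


Selectivity = desired / (desired + undesired) * 100
Total products = 418 + 91 = 509 mol/h
S = 418 / 509 * 100
= 0.8212 * 100
= 82.12 %

82.12 %


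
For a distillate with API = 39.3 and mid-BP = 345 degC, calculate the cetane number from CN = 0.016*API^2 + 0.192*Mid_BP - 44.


CN = 0.016 * 39.3^2 + 0.192 * 345 - 44
CN = 24.71184 + 66.24 - 44 = 46.95184

46.95184


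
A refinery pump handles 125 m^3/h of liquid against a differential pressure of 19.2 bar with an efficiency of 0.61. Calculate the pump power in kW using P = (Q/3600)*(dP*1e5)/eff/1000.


Q = 125 / 3600 = 0.0347222 m^3/s
P = 0.0347222 * (19.2 * 1e5) / 0.61 / 1000 = 109.3

109.3 kW


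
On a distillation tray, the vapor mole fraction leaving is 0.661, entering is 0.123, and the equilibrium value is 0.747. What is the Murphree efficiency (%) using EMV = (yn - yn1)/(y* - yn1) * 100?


Murphree vapor efficiency: EMV = (y_n - y_(n-1)) / (y*_n - y_(n-1)) * 100
EMV = (0.661 - 0.123) / (0.747 - 0.123) * 100 = 0.538 / 0.624 * 100 = 86.22

86.22 %


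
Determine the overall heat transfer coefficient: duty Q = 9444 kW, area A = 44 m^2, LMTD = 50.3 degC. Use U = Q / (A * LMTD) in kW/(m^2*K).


From Q = U*A*LMTD, U = Q / (A * LMTD)
U = 9444 / (44 * 50.3) = 9444 / 2213.2 = 4.267

4.267 kW/(m^2*K)


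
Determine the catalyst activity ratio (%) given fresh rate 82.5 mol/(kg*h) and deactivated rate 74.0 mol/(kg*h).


Activity (%) = (rate_used / rate_fresh) * 100
rate_used = 74.0, rate_fresh = 82.5
= (74.0 / 82.5) * 100
= 0.8970 * 100 = 89.70

89.70 %


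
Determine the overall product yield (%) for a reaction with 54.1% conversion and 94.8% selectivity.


Overall yield = conversion (%) * selectivity (%) / 100
Conversion = 54.1%, Selectivity = 94.8%
Y = 54.1 * 94.8 / 100
= 51.2868 %

51.2868 %


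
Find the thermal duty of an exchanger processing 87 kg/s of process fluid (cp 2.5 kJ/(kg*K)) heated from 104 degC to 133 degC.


Q = m_dot * cp * delta_T
delta_T = 133 - 104 = 29 K
Q = 87 * 2.5 * 29
= 217.5 * 29
= 6307.5 kW

6307.5 kW


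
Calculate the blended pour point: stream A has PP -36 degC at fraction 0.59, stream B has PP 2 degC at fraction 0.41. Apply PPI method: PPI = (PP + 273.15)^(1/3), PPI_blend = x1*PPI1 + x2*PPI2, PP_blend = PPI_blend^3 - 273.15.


PPI_1 = (-36 + 273.15)^(1/3) = 6.189768
PPI_2 = (2 + 273.15)^(1/3) = 6.504139
PPI_blend = 0.59 * 6.189768 + 0.41 * 6.504139 = 6.31866
PP_blend = 6.31866^3 - 273.15 = 252.2754 - 273.15 = -20.87

-20.87 degC


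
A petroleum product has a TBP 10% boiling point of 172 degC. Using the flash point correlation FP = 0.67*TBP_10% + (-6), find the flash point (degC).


FP = 0.67 * 172 + (-6) = 109.24

109.24 degC


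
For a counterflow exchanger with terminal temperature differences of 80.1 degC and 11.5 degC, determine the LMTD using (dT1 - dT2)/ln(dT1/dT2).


LMTD = (dT1 - dT2) / ln(dT1/dT2)
= (80.1 - 11.5) / ln(80.1 / 11.5) = 68.6 / 1.94093 = 35.34

35.34 degC


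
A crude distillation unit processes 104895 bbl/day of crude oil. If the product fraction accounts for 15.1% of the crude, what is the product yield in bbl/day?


Crude throughput = 104895 bbl/day
Fraction yield = 15.1%
yield = throughput * fraction / 100
yield = 104895 * 15.1 / 100 = 15839.145

15839.145 bbl/day


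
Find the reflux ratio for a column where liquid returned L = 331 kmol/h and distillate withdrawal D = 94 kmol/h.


Reflux ratio definition: R = L / D (liquid returned / distillate withdrawn)
L = 331 kmol/h, D = 94 kmol/h
R = 331 / 94 = 3.521

3.521


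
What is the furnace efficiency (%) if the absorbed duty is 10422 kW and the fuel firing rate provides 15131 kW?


Furnace efficiency = Q_absorbed / Q_fuel * 100
= 10422 / 15131 * 100 = 68.88

68.88 %


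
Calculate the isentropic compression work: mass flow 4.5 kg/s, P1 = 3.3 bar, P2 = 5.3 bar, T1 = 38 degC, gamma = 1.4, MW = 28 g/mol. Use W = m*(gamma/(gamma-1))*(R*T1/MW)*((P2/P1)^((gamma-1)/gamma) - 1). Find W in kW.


Isentropic work: W = m*(gamma/(gamma-1))*(R*T1/MW)*((P2/P1)^((gamma-1)/gamma) - 1)
T1 = 38 + 273.15 = 311.15 K
Pressure ratio = 5.3 / 3.3 = 1.60606
Exponent = (1.4 - 1)/1.4 = 0.285714
(P2/P1)^exp - 1 = 1.60606^0.285714 - 1 = 0.144957
W = 4.5 * 1.4 / 0.4 * 8.314 * 311.15 / 28 * 0.144957 = 210.9

210.9 kW


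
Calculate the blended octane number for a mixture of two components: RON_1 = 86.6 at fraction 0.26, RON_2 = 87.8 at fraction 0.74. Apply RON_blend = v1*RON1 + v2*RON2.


Linear blending: RON_blend = sum(vi * RONi)
Contribution 1: 0.26 * 86.6 = 22.516
Contribution 2: 0.74 * 87.8 = 64.972
RON_blend = 22.516 + 64.972 = 87.488

87.488


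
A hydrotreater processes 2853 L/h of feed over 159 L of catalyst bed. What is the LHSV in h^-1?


LHSV = volumetric feed rate / catalyst volume
= 2853 L/h / 159 L
= 17.94 h^-1

17.94 h^-1


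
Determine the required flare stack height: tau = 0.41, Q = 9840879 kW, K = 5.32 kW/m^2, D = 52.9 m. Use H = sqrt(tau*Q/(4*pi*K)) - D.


tau*Q/(4*pi*K) = 0.41 * 9840879 / (4 * pi * 5.32) = 60352.6
sqrt(60352.6) = 245.668
H = 245.668 - 52.9 = 192.8

192.8 m


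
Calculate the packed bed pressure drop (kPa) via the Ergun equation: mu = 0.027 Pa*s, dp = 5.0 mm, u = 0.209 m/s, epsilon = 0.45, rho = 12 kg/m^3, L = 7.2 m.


dp = 5.0 mm = 0.005 m
Viscous term = 150*0.027*0.209*(1-0.45)^2 / (0.005^2*0.45^3) = 112396
Inertial term = 1.75*12*0.209^2*(1-0.45) / (0.005*0.45^3) = 1107.3
dP/L = 112396 + 1107.3 = 113503 Pa/m
dP = 113503 * 7.2 / 1000 = 817.2 kPa

817.2 kPa


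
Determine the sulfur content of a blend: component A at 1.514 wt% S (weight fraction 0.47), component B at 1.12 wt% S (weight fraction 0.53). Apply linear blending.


Linear sulfur blending: S_blend = x1*S1 + x2*S2
Contribution 1: 0.47 * 1.514 = 0.71158 wt%
Contribution 2: 0.53 * 1.12 = 0.5936 wt%
S_blend = 0.71158 + 0.5936 = 1.30518

1.30518 wt%


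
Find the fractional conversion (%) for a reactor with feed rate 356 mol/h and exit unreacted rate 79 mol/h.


X = (F_in - F_out) / F_in * 100
Moles reacted = 356 - 79 = 277
X = 277 / 356 * 100
= 0.7781 * 100
= 77.81 %

77.81 %


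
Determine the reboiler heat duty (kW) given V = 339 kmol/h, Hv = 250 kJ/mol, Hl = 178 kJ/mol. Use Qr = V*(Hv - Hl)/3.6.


Qr = 339 * (250 - 178) / 3.6 = 339 * 72 / 3.6 = 6780

6780 kW


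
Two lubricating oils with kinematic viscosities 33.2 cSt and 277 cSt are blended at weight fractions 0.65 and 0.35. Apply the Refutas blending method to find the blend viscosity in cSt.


Refutas method: VBN_i = 14.534*ln(ln(visc_i + 0.8)) + 10.975, blended linearly by mass fraction; since VBN is linear in VBI_i = ln(ln(visc_i + 0.8)) and the fractions sum to 1, blend VBI directly: visc = exp(exp(VBI_blend)) - 0.8
VBI_1 = ln(ln(33.2 + 0.8)) = 1.26027
VBI_2 = ln(ln(277 + 0.8)) = 1.72756
VBI_blend = 0.65 * 1.26027 + 0.35 * 1.72756 = 1.42382
visc_blend = exp(exp(1.42382)) - 0.8 = 62.82

62.82 cSt


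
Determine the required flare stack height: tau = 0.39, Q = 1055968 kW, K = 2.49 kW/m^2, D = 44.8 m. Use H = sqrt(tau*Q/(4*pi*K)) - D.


tau*Q/(4*pi*K) = 0.39 * 1055968 / (4 * pi * 2.49) = 13161.5
sqrt(13161.5) = 114.724
H = 114.724 - 44.8 = 69.92

69.92 m


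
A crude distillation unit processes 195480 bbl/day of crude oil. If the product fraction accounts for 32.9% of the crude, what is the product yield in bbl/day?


Crude throughput = 195480 bbl/day
Fraction yield = 32.9%
yield = throughput * fraction / 100
yield = 195480 * 32.9 / 100 = 64312.92

64312.92 bbl/day


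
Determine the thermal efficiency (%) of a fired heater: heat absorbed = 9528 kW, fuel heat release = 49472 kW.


Furnace efficiency = Q_absorbed / Q_fuel * 100
= 9528 / 49472 * 100 = 19.26

19.26 %


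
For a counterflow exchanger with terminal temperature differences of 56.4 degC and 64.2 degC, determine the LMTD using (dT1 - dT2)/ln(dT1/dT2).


LMTD = (dT1 - dT2) / ln(dT1/dT2)
= (56.4 - 64.2) / ln(56.4 / 64.2) = -7.8 / -0.129534 = 60.22

60.22 degC


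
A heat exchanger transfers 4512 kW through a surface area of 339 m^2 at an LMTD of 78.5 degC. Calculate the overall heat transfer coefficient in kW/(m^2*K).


From Q = U*A*LMTD, U = Q / (A * LMTD)
U = 4512 / (339 * 78.5) = 4512 / 26611.5 = 0.1696

0.1696 kW/(m^2*K)


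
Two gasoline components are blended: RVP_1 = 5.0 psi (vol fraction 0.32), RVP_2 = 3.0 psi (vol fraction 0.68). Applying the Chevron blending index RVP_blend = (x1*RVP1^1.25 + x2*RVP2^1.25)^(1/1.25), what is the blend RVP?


Chevron index: RVP_blend = (sum xi*RVPi^1.25)^(1/1.25)
RVP^1.25 terms: 0.32 * 5.0^1.25 + 0.68 * 3.0^1.25 = 5.07735
RVP_blend = 5.07735^(1/1.25) = 3.669

3.669 psi


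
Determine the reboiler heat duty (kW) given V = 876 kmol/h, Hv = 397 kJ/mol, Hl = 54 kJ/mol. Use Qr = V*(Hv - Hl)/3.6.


Qr = 876 * (397 - 54) / 3.6 = 876 * 343 / 3.6 = 83460

83460 kW


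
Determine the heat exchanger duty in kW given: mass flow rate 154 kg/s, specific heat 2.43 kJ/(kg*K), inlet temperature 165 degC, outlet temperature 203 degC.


Q = m_dot * cp * delta_T
delta_T = 203 - 165 = 38 K
Q = 154 * 2.43 * 38
= 374.22 * 38
= 14220.36 kW

14220.36 kW


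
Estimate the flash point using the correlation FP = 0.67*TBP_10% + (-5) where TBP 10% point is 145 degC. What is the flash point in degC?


FP = 0.67 * 145 + (-5) = 92.15

92.15 degC


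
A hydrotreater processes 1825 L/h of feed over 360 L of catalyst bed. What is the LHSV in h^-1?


LHSV = volumetric feed rate / catalyst volume
= 1825 L/h / 360 L
= 5.069 h^-1

5.069 h^-1


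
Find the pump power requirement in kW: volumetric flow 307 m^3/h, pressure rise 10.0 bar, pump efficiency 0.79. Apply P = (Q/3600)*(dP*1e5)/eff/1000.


Q = 307 / 3600 = 0.0852778 m^3/s
P = 0.0852778 * (10.0 * 1e5) / 0.79 / 1000 = 107.9

107.9 kW


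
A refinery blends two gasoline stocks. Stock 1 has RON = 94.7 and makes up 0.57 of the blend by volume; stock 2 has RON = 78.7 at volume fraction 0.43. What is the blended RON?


Linear blending: RON_blend = sum(vi * RONi)
Contribution 1: 0.57 * 94.7 = 53.979
Contribution 2: 0.43 * 78.7 = 33.841
RON_blend = 53.979 + 33.841 = 87.82

87.82


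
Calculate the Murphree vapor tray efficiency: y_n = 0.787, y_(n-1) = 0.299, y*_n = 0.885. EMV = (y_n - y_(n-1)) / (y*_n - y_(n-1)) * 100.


Murphree vapor efficiency: EMV = (y_n - y_(n-1)) / (y*_n - y_(n-1)) * 100
EMV = (0.787 - 0.299) / (0.885 - 0.299) * 100 = 0.488 / 0.586 * 100 = 83.28

83.28 %


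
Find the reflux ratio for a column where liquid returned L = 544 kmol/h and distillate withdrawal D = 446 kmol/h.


Reflux ratio definition: R = L / D (liquid returned / distillate withdrawn)
L = 544 kmol/h, D = 446 kmol/h
R = 544 / 446 = 1.220

1.220


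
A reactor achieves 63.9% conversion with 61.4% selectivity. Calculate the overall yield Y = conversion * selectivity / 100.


Overall yield = conversion (%) * selectivity (%) / 100
Conversion = 63.9%, Selectivity = 61.4%
Y = 63.9 * 61.4 / 100
= 39.2346 %

39.2346 %


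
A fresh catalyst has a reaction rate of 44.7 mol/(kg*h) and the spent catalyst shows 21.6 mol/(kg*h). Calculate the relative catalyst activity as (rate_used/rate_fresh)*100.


Activity (%) = (rate_used / rate_fresh) * 100
rate_used = 21.6, rate_fresh = 44.7
= (21.6 / 44.7) * 100
= 0.4832 * 100 = 48.32

48.32 %


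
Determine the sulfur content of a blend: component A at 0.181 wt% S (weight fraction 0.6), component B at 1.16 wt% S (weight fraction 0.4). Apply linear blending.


Linear sulfur blending: S_blend = x1*S1 + x2*S2
Contribution 1: 0.6 * 0.181 = 0.1086 wt%
Contribution 2: 0.4 * 1.16 = 0.464 wt%
S_blend = 0.1086 + 0.464 = 0.5726

0.5726 wt%


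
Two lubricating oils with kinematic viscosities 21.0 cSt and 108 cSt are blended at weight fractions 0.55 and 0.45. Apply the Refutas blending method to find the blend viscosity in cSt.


Refutas method: VBN_i = 14.534*ln(ln(visc_i + 0.8)) + 10.975, blended linearly by mass fraction; since VBN is linear in VBI_i = ln(ln(visc_i + 0.8)) and the fractions sum to 1, blend VBI directly: visc = exp(exp(VBI_blend)) - 0.8
VBI_1 = ln(ln(21.0 + 0.8)) = 1.12555
VBI_2 = ln(ln(108 + 0.8)) = 1.54533
VBI_blend = 0.55 * 1.12555 + 0.45 * 1.54533 = 1.31445
visc_blend = exp(exp(1.31445)) - 0.8 = 40.58

40.58 cSt


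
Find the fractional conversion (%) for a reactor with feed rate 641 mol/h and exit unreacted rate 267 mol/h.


X = (F_in - F_out) / F_in * 100
Moles reacted = 641 - 267 = 374
X = 374 / 641 * 100
= 0.5835 * 100
= 58.35 %

58.35 %


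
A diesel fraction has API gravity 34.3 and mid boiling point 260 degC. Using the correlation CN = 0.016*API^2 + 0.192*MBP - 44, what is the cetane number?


CN = 0.016 * 34.3^2 + 0.192 * 260 - 44
CN = 18.82384 + 49.92 - 44 = 24.74384

24.74384


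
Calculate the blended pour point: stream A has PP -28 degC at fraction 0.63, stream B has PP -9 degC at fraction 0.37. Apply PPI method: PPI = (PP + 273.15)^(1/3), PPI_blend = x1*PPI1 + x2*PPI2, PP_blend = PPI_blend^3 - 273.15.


PPI_1 = (-28 + 273.15)^(1/3) = 6.258601
PPI_2 = (-9 + 273.15)^(1/3) = 6.416283
PPI_blend = 0.63 * 6.258601 + 0.37 * 6.416283 = 6.316943
PP_blend = 6.316943^3 - 273.15 = 252.0698 - 273.15 = -21.08

-21.08 degC


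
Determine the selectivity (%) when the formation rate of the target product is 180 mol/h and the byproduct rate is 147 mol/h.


Selectivity = desired / (desired + undesired) * 100
Total products = 180 + 147 = 327 mol/h
S = 180 / 327 * 100
= 0.5505 * 100
= 55.05 %

55.05 %


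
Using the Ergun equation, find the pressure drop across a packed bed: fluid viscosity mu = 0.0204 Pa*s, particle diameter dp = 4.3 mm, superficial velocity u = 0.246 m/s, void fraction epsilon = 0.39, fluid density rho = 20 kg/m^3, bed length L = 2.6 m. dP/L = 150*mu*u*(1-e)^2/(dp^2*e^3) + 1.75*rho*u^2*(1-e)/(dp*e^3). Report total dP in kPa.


dp = 4.3 mm = 0.0043 m
Viscous term = 150*0.0204*0.246*(1-0.39)^2 / (0.0043^2*0.39^3) = 255379
Inertial term = 1.75*20*0.246^2*(1-0.39) / (0.0043*0.39^3) = 5065.31
dP/L = 255379 + 5065.31 = 260444 Pa/m
dP = 260444 * 2.6 / 1000 = 677.2 kPa

677.2 kPa


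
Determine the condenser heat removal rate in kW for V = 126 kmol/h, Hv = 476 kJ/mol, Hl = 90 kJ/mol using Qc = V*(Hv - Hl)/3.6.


Qc = 126 * (476 - 90) / 3.6 = 126 * 386 / 3.6 = 13510

13510 kW


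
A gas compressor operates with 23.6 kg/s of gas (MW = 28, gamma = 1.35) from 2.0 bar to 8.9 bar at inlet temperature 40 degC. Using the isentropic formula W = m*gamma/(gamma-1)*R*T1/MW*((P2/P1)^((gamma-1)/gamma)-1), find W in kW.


Isentropic work: W = m*(gamma/(gamma-1))*(R*T1/MW)*((P2/P1)^((gamma-1)/gamma) - 1)
T1 = 40 + 273.15 = 313.15 K
Pressure ratio = 8.9 / 2.0 = 4.45
Exponent = (1.35 - 1)/1.35 = 0.259259
(P2/P1)^exp - 1 = 4.45^0.259259 - 1 = 0.472628
W = 23.6 * 1.35 / 0.35 * 8.314 * 313.15 / 28 * 0.472628 = 4000

4000 kW


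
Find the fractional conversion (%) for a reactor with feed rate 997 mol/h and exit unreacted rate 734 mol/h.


X = (F_in - F_out) / F_in * 100
Moles reacted = 997 - 734 = 263
X = 263 / 997 * 100
= 0.2638 * 100
= 26.38 %

26.38 %


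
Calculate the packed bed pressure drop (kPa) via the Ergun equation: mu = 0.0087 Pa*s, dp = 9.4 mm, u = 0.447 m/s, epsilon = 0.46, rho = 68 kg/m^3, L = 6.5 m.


dp = 9.4 mm = 0.0094 m
Viscous term = 150*0.0087*0.447*(1-0.46)^2 / (0.0094^2*0.46^3) = 19777.7
Inertial term = 1.75*68*0.447^2*(1-0.46) / (0.0094*0.46^3) = 14033.1
dP/L = 19777.7 + 14033.1 = 33810.8 Pa/m
dP = 33810.8 * 6.5 / 1000 = 219.8 kPa

219.8 kPa


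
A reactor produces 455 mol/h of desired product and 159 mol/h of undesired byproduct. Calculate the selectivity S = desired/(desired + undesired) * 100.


Selectivity = desired / (desired + undesired) * 100
Total products = 455 + 159 = 614 mol/h
S = 455 / 614 * 100
= 0.7410 * 100
= 74.10 %

74.10 %


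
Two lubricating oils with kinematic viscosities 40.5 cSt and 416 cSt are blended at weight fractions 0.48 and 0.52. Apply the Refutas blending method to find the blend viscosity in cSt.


Refutas method: VBN_i = 14.534*ln(ln(visc_i + 0.8)) + 10.975, blended linearly by mass fraction; since VBN is linear in VBI_i = ln(ln(visc_i + 0.8)) and the fractions sum to 1, blend VBI directly: visc = exp(exp(VBI_blend)) - 0.8
VBI_1 = ln(ln(40.5 + 0.8)) = 1.31396
VBI_2 = ln(ln(416 + 0.8)) = 1.79718
VBI_blend = 0.48 * 1.31396 + 0.52 * 1.79718 = 1.56523
visc_blend = exp(exp(1.56523)) - 0.8 = 118.8

118.8 cSt


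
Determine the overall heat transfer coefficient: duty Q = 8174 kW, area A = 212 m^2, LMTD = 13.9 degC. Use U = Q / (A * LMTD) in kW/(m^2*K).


From Q = U*A*LMTD, U = Q / (A * LMTD)
U = 8174 / (212 * 13.9) = 8174 / 2946.8 = 2.774

2.774 kW/(m^2*K)


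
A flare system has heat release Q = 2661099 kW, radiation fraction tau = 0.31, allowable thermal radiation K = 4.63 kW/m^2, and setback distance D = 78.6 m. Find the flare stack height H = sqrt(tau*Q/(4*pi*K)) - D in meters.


tau*Q/(4*pi*K) = 0.31 * 2661099 / (4 * pi * 4.63) = 14178.6
sqrt(14178.6) = 119.074
H = 119.074 - 78.6 = 40.47

40.47 m


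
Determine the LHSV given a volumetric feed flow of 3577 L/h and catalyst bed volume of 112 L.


LHSV = volumetric feed rate / catalyst volume
= 3577 L/h / 112 L
= 31.94 h^-1

31.94 h^-1


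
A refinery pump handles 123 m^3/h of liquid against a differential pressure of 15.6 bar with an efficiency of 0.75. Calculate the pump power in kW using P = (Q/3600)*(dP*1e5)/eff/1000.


Q = 123 / 3600 = 0.0341667 m^3/s
P = 0.0341667 * (15.6 * 1e5) / 0.75 / 1000 = 71.07

71.07 kW


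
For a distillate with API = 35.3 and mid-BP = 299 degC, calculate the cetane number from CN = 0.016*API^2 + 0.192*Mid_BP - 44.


CN = 0.016 * 35.3^2 + 0.192 * 299 - 44
CN = 19.93744 + 57.408 - 44 = 33.34544

33.34544


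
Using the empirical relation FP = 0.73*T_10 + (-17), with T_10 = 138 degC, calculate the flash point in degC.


FP = 0.73 * 138 + (-17) = 83.74

83.74 degC


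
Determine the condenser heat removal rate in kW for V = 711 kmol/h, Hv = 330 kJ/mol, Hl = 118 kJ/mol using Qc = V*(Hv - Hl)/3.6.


Qc = 711 * (330 - 118) / 3.6 = 711 * 212 / 3.6 = 41870

41870 kW


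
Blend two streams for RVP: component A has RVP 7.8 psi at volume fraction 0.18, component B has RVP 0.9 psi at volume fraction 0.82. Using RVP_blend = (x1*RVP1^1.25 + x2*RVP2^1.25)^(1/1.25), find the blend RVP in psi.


Chevron index: RVP_blend = (sum xi*RVPi^1.25)^(1/1.25)
RVP^1.25 terms: 0.18 * 7.8^1.25 + 0.82 * 0.9^1.25 = 3.06515
RVP_blend = 3.06515^(1/1.25) = 2.450

2.450 psi


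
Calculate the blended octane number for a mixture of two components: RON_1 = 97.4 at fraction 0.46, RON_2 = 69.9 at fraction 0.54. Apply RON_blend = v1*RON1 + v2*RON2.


Linear blending: RON_blend = sum(vi * RONi)
Contribution 1: 0.46 * 97.4 = 44.804
Contribution 2: 0.54 * 69.9 = 37.746
RON_blend = 44.804 + 37.746 = 82.55

82.55


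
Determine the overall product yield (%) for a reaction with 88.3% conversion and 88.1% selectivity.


Overall yield = conversion (%) * selectivity (%) / 100
Conversion = 88.3%, Selectivity = 88.1%
Y = 88.3 * 88.1 / 100
= 77.7923 %

77.7923 %


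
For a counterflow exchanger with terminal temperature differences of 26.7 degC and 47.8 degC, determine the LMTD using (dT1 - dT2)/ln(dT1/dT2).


LMTD = (dT1 - dT2) / ln(dT1/dT2)
= (26.7 - 47.8) / ln(26.7 / 47.8) = -21.1 / -0.582362 = 36.23

36.23 degC


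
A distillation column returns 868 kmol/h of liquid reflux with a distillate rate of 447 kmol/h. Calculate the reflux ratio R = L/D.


Reflux ratio definition: R = L / D (liquid returned / distillate withdrawn)
L = 868 kmol/h, D = 447 kmol/h
R = 868 / 447 = 1.942

1.942


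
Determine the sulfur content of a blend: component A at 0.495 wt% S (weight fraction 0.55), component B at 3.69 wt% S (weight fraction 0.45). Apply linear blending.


Linear sulfur blending: S_blend = x1*S1 + x2*S2
Contribution 1: 0.55 * 0.495 = 0.27225 wt%
Contribution 2: 0.45 * 3.69 = 1.6605 wt%
S_blend = 0.27225 + 1.6605 = 1.93275

1.93275 wt%


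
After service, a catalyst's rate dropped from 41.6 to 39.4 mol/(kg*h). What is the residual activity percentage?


Activity (%) = (rate_used / rate_fresh) * 100
rate_used = 39.4, rate_fresh = 41.6
= (39.4 / 41.6) * 100
= 0.9471 * 100 = 94.71

94.71 %


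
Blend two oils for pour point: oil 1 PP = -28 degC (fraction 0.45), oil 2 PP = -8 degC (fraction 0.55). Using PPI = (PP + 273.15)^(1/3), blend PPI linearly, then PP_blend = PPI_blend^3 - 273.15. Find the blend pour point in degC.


PPI_1 = (-28 + 273.15)^(1/3) = 6.258601
PPI_2 = (-8 + 273.15)^(1/3) = 6.42437
PPI_blend = 0.45 * 6.258601 + 0.55 * 6.42437 = 6.349774
PP_blend = 6.349774^3 - 273.15 = 256.0205 - 273.15 = -17.13

-17.13 degC


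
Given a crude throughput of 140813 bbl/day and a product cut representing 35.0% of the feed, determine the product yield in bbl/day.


Crude throughput = 140813 bbl/day
Fraction yield = 35.0%
yield = throughput * fraction / 100
yield = 140813 * 35.0 / 100 = 49284.55

49284.55 bbl/day


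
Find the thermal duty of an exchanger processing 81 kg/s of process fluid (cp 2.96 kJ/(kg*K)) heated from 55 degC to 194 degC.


Q = m_dot * cp * delta_T
delta_T = 194 - 55 = 139 K
Q = 81 * 2.96 * 139
= 239.76 * 139
= 33326.64 kW

33326.64 kW


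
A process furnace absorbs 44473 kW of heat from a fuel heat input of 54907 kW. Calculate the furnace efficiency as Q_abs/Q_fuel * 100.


Furnace efficiency = Q_absorbed / Q_fuel * 100
= 44473 / 54907 * 100 = 81.00

81.00 %


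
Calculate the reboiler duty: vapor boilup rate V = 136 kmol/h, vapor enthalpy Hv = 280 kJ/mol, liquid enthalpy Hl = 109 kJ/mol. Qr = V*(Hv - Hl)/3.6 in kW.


Qr = 136 * (280 - 109) / 3.6 = 136 * 171 / 3.6 = 6460

6460 kW


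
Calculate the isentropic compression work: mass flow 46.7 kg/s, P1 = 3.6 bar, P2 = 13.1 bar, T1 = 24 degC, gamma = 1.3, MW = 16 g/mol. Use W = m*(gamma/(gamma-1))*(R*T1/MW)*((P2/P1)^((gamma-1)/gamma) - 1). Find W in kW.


Isentropic work: W = m*(gamma/(gamma-1))*(R*T1/MW)*((P2/P1)^((gamma-1)/gamma) - 1)
T1 = 24 + 273.15 = 297.15 K
Pressure ratio = 13.1 / 3.6 = 3.63889
Exponent = (1.3 - 1)/1.3 = 0.230769
(P2/P1)^exp - 1 = 3.63889^0.230769 - 1 = 0.347269
W = 46.7 * 1.3 / 0.3 * 8.314 * 297.15 / 16 * 0.347269 = 10850

10850 kW


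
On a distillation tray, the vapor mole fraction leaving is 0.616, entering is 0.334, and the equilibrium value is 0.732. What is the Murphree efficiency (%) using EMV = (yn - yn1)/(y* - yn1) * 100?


Murphree vapor efficiency: EMV = (y_n - y_(n-1)) / (y*_n - y_(n-1)) * 100
EMV = (0.616 - 0.334) / (0.732 - 0.334) * 100 = 0.282 / 0.398 * 100 = 70.85

70.85 %


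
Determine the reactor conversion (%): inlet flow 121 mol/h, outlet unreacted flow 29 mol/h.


X = (F_in - F_out) / F_in * 100
Moles reacted = 121 - 29 = 92
X = 92 / 121 * 100
= 0.7603 * 100
= 76.03 %

76.03 %


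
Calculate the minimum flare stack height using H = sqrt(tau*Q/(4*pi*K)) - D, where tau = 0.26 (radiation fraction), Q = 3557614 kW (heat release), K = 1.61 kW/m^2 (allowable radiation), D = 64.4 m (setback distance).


tau*Q/(4*pi*K) = 0.26 * 3557614 / (4 * pi * 1.61) = 45719
sqrt(45719) = 213.82
H = 213.82 - 64.4 = 149.4

149.4 m


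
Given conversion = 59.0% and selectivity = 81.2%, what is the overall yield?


Overall yield = conversion (%) * selectivity (%) / 100
Conversion = 59.0%, Selectivity = 81.2%
Y = 59.0 * 81.2 / 100
= 47.908 %

47.908 %


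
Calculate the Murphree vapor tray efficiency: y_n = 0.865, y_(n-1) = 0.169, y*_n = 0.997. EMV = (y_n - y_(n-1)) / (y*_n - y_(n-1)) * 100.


Murphree vapor efficiency: EMV = (y_n - y_(n-1)) / (y*_n - y_(n-1)) * 100
EMV = (0.865 - 0.169) / (0.997 - 0.169) * 100 = 0.696 / 0.828 * 100 = 84.06

84.06 %


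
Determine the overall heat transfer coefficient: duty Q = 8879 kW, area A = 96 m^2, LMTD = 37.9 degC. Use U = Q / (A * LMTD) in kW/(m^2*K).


From Q = U*A*LMTD, U = Q / (A * LMTD)
U = 8879 / (96 * 37.9) = 8879 / 3638.4 = 2.440

2.440 kW/(m^2*K)


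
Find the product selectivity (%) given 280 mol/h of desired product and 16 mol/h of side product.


Selectivity = desired / (desired + undesired) * 100
Total products = 280 + 16 = 296 mol/h
S = 280 / 296 * 100
= 0.9459 * 100
= 94.59 %

94.59 %


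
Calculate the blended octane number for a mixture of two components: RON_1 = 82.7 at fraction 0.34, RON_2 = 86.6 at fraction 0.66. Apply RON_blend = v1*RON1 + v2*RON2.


Linear blending: RON_blend = sum(vi * RONi)
Contribution 1: 0.34 * 82.7 = 28.118
Contribution 2: 0.66 * 86.6 = 57.156
RON_blend = 28.118 + 57.156 = 85.274

85.274


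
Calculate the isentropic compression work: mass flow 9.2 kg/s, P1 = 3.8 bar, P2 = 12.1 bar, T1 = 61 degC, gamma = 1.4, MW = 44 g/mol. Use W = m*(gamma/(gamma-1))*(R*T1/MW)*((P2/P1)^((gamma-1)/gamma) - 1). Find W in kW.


Isentropic work: W = m*(gamma/(gamma-1))*(R*T1/MW)*((P2/P1)^((gamma-1)/gamma) - 1)
T1 = 61 + 273.15 = 334.15 K
Pressure ratio = 12.1 / 3.8 = 3.18421
Exponent = (1.4 - 1)/1.4 = 0.285714
(P2/P1)^exp - 1 = 3.18421^0.285714 - 1 = 0.392242
W = 9.2 * 1.4 / 0.4 * 8.314 * 334.15 / 44 * 0.392242 = 797.5

797.5 kW


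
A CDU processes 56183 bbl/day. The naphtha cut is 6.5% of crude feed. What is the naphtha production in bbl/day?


Crude throughput = 56183 bbl/day
Fraction yield = 6.5%
yield = throughput * fraction / 100
yield = 56183 * 6.5 / 100 = 3651.895

3651.895 bbl/day


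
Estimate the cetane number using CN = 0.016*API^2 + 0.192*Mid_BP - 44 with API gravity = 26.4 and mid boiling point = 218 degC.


CN = 0.016 * 26.4^2 + 0.192 * 218 - 44
CN = 11.15136 + 41.856 - 44 = 9.00736

9.00736


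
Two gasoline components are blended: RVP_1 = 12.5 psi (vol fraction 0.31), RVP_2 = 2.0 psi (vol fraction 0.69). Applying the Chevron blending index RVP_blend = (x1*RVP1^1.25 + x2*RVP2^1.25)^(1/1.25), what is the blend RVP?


Chevron index: RVP_blend = (sum xi*RVPi^1.25)^(1/1.25)
RVP^1.25 terms: 0.31 * 12.5^1.25 + 0.69 * 2.0^1.25 = 8.92727
RVP_blend = 8.92727^(1/1.25) = 5.762

5.762 psi


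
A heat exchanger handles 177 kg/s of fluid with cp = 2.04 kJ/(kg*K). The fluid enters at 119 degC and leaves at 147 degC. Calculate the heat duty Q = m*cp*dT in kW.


Q = m_dot * cp * delta_T
delta_T = 147 - 119 = 28 K
Q = 177 * 2.04 * 28
= 361.08 * 28
= 10110.24 kW

10110.24 kW


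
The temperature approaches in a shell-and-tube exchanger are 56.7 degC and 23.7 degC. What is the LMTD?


LMTD = (dT1 - dT2) / ln(dT1/dT2)
= (56.7 - 23.7) / ln(56.7 / 23.7) = 33 / 0.872299 = 37.83

37.83 degC


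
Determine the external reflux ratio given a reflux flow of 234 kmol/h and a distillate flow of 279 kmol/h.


Reflux ratio definition: R = L / D (liquid returned / distillate withdrawn)
L = 234 kmol/h, D = 279 kmol/h
R = 234 / 279 = 0.8387

0.8387


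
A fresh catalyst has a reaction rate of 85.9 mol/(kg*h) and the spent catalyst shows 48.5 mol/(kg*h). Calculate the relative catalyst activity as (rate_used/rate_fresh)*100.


Activity (%) = (rate_used / rate_fresh) * 100
rate_used = 48.5, rate_fresh = 85.9
= (48.5 / 85.9) * 100
= 0.5646 * 100 = 56.46

56.46 %


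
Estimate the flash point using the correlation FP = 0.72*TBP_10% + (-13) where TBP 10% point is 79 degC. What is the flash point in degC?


FP = 0.72 * 79 + (-13) = 43.88

43.88 degC


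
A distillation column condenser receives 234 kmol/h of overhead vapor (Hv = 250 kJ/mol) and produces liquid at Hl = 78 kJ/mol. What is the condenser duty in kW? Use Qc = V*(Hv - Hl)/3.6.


Qc = 234 * (250 - 78) / 3.6 = 234 * 172 / 3.6 = 11180

11180 kW


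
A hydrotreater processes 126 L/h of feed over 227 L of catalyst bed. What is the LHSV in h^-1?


LHSV = volumetric feed rate / catalyst volume
= 126 L/h / 227 L
= 0.5551 h^-1

0.5551 h^-1


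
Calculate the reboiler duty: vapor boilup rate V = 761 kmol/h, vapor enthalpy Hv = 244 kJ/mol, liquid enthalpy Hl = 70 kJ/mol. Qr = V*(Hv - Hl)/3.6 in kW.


Qr = 761 * (244 - 70) / 3.6 = 761 * 174 / 3.6 = 36780

36780 kW


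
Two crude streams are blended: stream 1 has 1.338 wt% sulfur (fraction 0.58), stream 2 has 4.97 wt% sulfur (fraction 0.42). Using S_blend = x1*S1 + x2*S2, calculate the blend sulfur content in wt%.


Linear sulfur blending: S_blend = x1*S1 + x2*S2
Contribution 1: 0.58 * 1.338 = 0.77604 wt%
Contribution 2: 0.42 * 4.97 = 2.0874 wt%
S_blend = 0.77604 + 2.0874 = 2.86344

2.86344 wt%


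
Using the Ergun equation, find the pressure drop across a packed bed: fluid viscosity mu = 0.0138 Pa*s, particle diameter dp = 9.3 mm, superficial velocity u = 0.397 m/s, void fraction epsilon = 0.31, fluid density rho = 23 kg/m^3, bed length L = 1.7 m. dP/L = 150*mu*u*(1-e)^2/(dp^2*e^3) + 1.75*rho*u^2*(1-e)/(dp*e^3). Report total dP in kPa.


dp = 9.3 mm = 0.0093 m
Viscous term = 150*0.0138*0.397*(1-0.31)^2 / (0.0093^2*0.31^3) = 151848
Inertial term = 1.75*23*0.397^2*(1-0.31) / (0.0093*0.31^3) = 15798.9
dP/L = 151848 + 15798.9 = 167647 Pa/m
dP = 167647 * 1.7 / 1000 = 285.0 kPa

285.0 kPa


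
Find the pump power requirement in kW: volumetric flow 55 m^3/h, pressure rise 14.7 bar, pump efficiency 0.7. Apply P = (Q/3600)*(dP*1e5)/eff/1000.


Q = 55 / 3600 = 0.0152778 m^3/s
P = 0.0152778 * (14.7 * 1e5) / 0.7 / 1000 = 32.08

32.08 kW


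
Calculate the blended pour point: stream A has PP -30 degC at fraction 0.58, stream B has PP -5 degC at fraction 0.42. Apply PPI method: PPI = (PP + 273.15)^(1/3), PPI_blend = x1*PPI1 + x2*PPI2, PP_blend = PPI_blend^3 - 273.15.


PPI_1 = (-30 + 273.15)^(1/3) = 6.241535
PPI_2 = (-5 + 273.15)^(1/3) = 6.448508
PPI_blend = 0.58 * 6.241535 + 0.42 * 6.448508 = 6.328464
PP_blend = 6.328464^3 - 273.15 = 253.4515 - 273.15 = -19.7

-19.7 degC
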